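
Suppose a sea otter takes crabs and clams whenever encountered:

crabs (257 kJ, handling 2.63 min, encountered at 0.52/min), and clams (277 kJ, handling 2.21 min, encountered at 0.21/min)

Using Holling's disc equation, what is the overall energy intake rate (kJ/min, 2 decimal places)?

R = Σλ_iE_i / (1 + Σλ_ih_i)
Numerator: 0.52×257 + 0.21×277 = 191.8
Denominator: 1 + 0.52×2.63 + 0.21×2.21 = 2.832
R = 191.8/2.832 = 67.74 kJ/min

67.74 kJ/min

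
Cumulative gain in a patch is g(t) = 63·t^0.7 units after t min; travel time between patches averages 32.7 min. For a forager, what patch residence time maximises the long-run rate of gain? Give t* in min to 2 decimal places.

Optimal t* satisfies g'(t*) = g(t*)/(T + t*).
g'(t) = 0.7·63·t^-0.3. Setting 0.7·63·t^-0.3 = 63·t^0.7/(32.7+t) gives 0.7(32.7+t) = t, so 0.30·t = 0.7×32.7.
t* = 0.7×32.7/0.30 = 76.3 min.

76.30 min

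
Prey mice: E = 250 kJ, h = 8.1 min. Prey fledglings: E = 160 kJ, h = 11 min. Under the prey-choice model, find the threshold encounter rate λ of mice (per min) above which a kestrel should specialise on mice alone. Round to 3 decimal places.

0.110 per min

At the threshold, the rate on mice alone equals the profitability of fledglings: λ·250/(1 + λ·8.1) = 160/11 = 14.55.
Rearranging, λ(250 − 14.55×8.1) = 14.55, so λ = 14.55/132.2 = 0.11 per min.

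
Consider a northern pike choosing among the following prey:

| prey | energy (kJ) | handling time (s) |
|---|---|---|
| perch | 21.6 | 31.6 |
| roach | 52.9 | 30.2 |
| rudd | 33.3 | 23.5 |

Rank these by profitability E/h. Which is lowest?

Profitability E/h (kJ/s): perch = 21.6/31.6 = 0.684, roach = 52.9/30.2 = 1.75, rudd = 33.3/23.5 = 1.42.
Ranked: roach > rudd > perch.

perch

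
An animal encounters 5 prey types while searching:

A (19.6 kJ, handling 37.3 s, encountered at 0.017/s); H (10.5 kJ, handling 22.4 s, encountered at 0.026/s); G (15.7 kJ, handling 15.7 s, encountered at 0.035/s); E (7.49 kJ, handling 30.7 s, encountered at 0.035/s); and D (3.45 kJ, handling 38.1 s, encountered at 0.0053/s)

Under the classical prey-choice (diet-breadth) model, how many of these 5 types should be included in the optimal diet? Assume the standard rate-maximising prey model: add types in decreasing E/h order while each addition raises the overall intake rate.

3

E/h in descending order: G 1, A 0.525, H 0.469, E 0.244, D 0.0906 kJ/s. The optimal diet is the largest prefix of this list for which every included type satisfies E_i/h_i > R on the types above it.
Rate on top 1: 0.3546. A: 0.525 > 0.3546 → include.
Rate on top 2: 0.4042. H: 0.469 > 0.4042 → include.
Rate on top 3: 0.4178. E: 0.244 < 0.4178 → exclude; stop.
Optimal diet: G, A, H — 3 of 5 types.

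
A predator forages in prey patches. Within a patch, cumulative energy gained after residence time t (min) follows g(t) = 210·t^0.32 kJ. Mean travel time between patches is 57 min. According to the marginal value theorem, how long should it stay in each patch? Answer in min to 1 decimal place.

26.8 min

Optimal t* satisfies g'(t*) = g(t*)/(T + t*).
g'(t) = 0.32·210·t^-0.68. Setting 0.32·210·t^-0.68 = 210·t^0.32/(57+t) gives 0.32(57+t) = t, so 0.68·t = 0.32×57.
t* = 0.32×57/0.68 = 26.82 min.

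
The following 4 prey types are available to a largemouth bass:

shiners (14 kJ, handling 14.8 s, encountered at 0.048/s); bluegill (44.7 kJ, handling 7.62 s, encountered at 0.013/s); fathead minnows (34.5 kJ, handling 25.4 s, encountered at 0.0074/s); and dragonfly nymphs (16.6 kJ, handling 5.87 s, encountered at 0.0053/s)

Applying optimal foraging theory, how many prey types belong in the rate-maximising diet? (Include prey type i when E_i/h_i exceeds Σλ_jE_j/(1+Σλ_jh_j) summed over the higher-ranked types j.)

E/h in descending order: bluegill 5.87, dragonfly nymphs 2.83, fathead minnows 1.36, shiners 0.946 kJ/s. The optimal diet is the largest prefix of this list for which every included type satisfies E_i/h_i > R on the types above it.
Rate on top 1: 0.5287. dragonfly nymphs: 2.83 > 0.5287 → include.
Rate on top 2: 0.592. fathead minnows: 1.36 > 0.592 → include.
Rate on top 3: 0.7013. shiners: 0.946 > 0.7013 → include.
Optimal diet: bluegill, dragonfly nymphs, fathead minnows, shiners — 4 of 4 types.

4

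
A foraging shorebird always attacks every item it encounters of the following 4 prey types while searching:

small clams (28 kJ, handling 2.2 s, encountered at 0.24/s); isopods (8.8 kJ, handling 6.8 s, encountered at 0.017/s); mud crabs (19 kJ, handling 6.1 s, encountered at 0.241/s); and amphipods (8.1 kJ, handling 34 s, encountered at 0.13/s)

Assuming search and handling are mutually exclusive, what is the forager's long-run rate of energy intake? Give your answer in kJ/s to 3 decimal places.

1.659 kJ/s

Energy encountered per unit search time: 0.24×28 + 0.017×8.8 + 0.241×19 + 0.13×8.1 = 12.5 kJ/s.
Handling time per unit search time: 0.24×2.2 + 0.017×6.8 + 0.241×6.1 + 0.13×34 = 6.534.
Rate = 12.5/(1 + 6.534) = 1.659 kJ/s.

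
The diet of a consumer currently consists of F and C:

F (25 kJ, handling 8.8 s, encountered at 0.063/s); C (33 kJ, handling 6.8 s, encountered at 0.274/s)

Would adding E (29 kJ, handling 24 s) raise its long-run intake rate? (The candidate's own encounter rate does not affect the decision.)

No

On F and C alone, R = ΣλE/(1+Σλh) = 10.62/3.418 = 3.107 kJ/s.
Profitability of E: 29/24 = 1.208 kJ/s.
Since 1.208 < R, time spent handling E is better spent searching.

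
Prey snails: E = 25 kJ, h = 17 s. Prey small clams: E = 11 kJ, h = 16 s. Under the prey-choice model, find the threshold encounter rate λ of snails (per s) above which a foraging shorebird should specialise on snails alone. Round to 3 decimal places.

0.052 per s

At the threshold, the rate on snails alone equals the profitability of small clams: λ·25/(1 + λ·17) = 11/16 = 0.6875.
Rearranging, λ(25 − 0.6875×17) = 0.6875, so λ = 0.6875/13.31 = 0.05164 per s.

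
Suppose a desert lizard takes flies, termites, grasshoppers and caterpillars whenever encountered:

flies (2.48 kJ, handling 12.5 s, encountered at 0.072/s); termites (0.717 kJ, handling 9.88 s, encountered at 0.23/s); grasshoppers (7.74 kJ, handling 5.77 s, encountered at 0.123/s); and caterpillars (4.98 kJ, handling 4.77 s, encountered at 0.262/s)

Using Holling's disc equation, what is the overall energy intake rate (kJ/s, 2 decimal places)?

0.42 kJ/s

Energy encountered per unit search time: 0.072×2.48 + 0.23×0.717 + 0.123×7.74 + 0.262×4.98 = 2.6 kJ/s.
Handling time per unit search time: 0.072×12.5 + 0.23×9.88 + 0.123×5.77 + 0.262×4.77 = 5.132.
Rate = 2.6/(1 + 5.132) = 0.4241 kJ/s.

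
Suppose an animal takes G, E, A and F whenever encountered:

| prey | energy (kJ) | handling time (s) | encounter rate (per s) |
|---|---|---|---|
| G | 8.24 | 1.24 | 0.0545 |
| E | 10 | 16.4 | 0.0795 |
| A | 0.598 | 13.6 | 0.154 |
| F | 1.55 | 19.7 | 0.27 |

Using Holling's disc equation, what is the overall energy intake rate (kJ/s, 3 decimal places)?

0.179 kJ/s

R = (0.0545×8.24 + 0.0795×10 + 0.154×0.598 + 0.27×1.55) / (1 + 0.0545×1.24 + 0.0795×16.4 + 0.154×13.6 + 0.27×19.7) = 1.755/9.785 = 0.1793 kJ/s.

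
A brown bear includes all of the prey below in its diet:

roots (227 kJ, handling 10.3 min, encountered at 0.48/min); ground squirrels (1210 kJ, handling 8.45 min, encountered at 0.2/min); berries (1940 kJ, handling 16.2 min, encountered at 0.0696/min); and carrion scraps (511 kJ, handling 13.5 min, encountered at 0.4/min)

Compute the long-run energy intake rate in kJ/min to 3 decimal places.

48.751 kJ/min

Energy encountered per unit search time: 0.48×227 + 0.2×1210 + 0.0696×1940 + 0.4×511 = 690.4 kJ/min.
Handling time per unit search time: 0.48×10.3 + 0.2×8.45 + 0.0696×16.2 + 0.4×13.5 = 13.16.
Rate = 690.4/(1 + 13.16) = 48.75 kJ/min.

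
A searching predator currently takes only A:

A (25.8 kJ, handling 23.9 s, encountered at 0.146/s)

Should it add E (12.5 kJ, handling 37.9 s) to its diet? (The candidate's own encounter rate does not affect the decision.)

No

On A alone, R = ΣλE/(1+Σλh) = 3.767/4.489 = 0.839 kJ/s.
E: E/h = 12.5/37.9 = 0.3298 kJ/s.
Since 0.3298 < R, time spent handling E is better spent searching.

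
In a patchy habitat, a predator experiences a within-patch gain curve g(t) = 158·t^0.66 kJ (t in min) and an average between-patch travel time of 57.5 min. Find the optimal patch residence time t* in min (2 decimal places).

111.62 min

Maximise g(t)/(T+t): set derivative to zero → g'(t)(T+t) = g(t).
g'(t) = 0.66·158·t^-0.34. Setting 0.66·158·t^-0.34 = 158·t^0.66/(57.5+t) gives 0.66(57.5+t) = t, so 0.34·t = 0.66×57.5.
t* = 0.66×57.5/0.34 = 111.6 min.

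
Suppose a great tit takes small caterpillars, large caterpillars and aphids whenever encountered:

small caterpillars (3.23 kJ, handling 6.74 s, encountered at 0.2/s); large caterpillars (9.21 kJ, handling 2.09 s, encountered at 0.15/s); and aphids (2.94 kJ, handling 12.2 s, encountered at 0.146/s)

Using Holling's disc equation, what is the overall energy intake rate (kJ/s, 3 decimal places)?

R = (0.2×3.23 + 0.15×9.21 + 0.146×2.94) / (1 + 0.2×6.74 + 0.15×2.09 + 0.146×12.2) = 2.457/4.443 = 0.553 kJ/s.

0.553 kJ/s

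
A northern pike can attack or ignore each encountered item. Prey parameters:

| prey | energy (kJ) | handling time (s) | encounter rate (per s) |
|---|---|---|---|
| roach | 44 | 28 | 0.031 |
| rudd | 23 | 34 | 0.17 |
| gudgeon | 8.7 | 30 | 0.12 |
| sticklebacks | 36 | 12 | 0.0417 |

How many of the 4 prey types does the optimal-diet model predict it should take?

2

Profitabilities (E/h, kJ/s): sticklebacks 3, roach 1.57, rudd 0.676, gudgeon 0.29. Add prey in this order while the next type's profitability exceeds the intake rate on those already taken.
Rate on top 1: 1.001. roach: 1.57 > 1.001 → include.
Rate on top 2: 1.21. rudd: 0.676 < 1.21 → exclude; stop.
Optimal diet: sticklebacks, roach — 2 of 4 types.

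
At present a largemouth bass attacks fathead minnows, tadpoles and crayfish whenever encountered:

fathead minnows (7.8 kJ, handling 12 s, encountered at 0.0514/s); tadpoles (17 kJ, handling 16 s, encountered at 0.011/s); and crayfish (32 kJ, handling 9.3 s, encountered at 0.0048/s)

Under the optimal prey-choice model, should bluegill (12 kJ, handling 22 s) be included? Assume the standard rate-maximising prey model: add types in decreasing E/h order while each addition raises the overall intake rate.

On fathead minnows, tadpoles and crayfish alone, R = ΣλE/(1+Σλh) = 0.7415/1.837 = 0.4036 kJ/s.
Profitability of bluegill: 12/22 = 0.5455 kJ/s.
Since 0.5455 > R, including bluegill increases the long-run rate.

Yes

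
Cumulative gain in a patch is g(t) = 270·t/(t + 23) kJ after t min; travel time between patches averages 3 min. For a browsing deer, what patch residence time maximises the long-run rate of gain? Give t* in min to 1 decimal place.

8.3 min

Maximise g(t)/(T+t): set derivative to zero → g'(t)(T+t) = g(t).
g'(t) = 270·23/(t + 23)². Setting 270·23/(t+23)² = 270t/[(t+23)(3+t)] gives 23(3+t) = t(t+23), so t² = 23×3 = 69.
t* = √69 = 8.307 min.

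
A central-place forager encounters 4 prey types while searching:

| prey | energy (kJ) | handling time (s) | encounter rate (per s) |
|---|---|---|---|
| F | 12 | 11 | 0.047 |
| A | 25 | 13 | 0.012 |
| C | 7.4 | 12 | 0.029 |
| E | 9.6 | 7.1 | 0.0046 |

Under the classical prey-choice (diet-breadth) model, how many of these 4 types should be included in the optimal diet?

4

Profitabilities (E/h, kJ/s): A 1.92, E 1.35, F 1.09, C 0.617. Add prey in this order while the next type's profitability exceeds the intake rate on those already taken.
Rate on top 1: 0.2595. E: 1.35 > 0.2595 → include.
Rate on top 2: 0.2895. F: 1.09 > 0.2895 → include.
Rate on top 3: 0.5324. C: 0.617 > 0.5324 → include.
Optimal diet: A, E, F, C — 4 of 4 types.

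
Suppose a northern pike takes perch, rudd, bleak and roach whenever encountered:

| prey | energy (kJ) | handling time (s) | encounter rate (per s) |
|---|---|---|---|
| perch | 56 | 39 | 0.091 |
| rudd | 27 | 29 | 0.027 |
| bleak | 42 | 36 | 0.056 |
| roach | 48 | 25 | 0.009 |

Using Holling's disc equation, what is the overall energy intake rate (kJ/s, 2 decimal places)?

1.14 kJ/s

R = (0.091×56 + 0.027×27 + 0.056×42 + 0.009×48) / (1 + 0.091×39 + 0.027×29 + 0.056×36 + 0.009×25) = 8.609/7.573 = 1.137 kJ/s.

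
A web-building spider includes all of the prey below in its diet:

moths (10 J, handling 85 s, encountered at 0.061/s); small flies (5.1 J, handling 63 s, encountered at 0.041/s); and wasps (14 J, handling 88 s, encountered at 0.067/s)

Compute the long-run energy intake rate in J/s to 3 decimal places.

R = (0.061×10 + 0.041×5.1 + 0.067×14) / (1 + 0.061×85 + 0.041×63 + 0.067×88) = 1.757/14.66 = 0.1198 J/s.

0.120 J/s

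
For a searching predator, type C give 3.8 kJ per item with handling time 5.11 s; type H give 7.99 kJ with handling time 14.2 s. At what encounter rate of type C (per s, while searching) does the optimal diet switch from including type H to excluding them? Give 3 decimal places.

The zero-one rule: include type H iff E₂/h₂ > λE₁/(1+λh₁). Equality gives the switch point.
λE₁h₂ = E₂ + λE₂h₁ ⇒ λ = E₂/(E₁h₂ − E₂h₁) = 7.99/(53.96 − 40.83) = 0.6085 per s.

0.608 per s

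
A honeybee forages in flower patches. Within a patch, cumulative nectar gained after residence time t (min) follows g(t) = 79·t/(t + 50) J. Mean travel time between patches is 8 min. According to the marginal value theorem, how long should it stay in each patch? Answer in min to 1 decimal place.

Maximise g(t)/(T+t): set derivative to zero → g'(t)(T+t) = g(t).
g'(t) = 79·50/(t + 50)². Setting 79·50/(t+50)² = 79t/[(t+50)(8+t)] gives 50(8+t) = t(t+50), so t² = 50×8 = 400.
t* = √400 = 20 min.

20.0 min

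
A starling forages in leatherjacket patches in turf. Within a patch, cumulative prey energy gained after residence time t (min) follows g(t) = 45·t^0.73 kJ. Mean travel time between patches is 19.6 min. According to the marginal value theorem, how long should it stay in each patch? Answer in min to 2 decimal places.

52.99 min

Maximise g(t)/(T+t): set derivative to zero → g'(t)(T+t) = g(t).
g'(t) = 0.73·45·t^-0.27. Setting 0.73·45·t^-0.27 = 45·t^0.73/(19.6+t) gives 0.73(19.6+t) = t, so 0.27·t = 0.73×19.6.
t* = 0.73×19.6/0.27 = 52.99 min.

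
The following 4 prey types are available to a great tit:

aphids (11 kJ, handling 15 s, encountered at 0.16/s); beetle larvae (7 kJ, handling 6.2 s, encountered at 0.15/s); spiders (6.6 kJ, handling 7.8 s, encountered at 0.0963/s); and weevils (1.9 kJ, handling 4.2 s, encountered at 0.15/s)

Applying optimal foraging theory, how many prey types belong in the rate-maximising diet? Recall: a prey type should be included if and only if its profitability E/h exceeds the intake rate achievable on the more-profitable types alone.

3

E/h in descending order: beetle larvae 1.13, spiders 0.846, aphids 0.733, weevils 0.452 kJ/s. The optimal diet is the largest prefix of this list for which every included type satisfies E_i/h_i > R on the types above it.
Rate on top 1: 0.544. spiders: 0.846 > 0.544 → include.
Rate on top 2: 0.6287. aphids: 0.733 > 0.6287 → include.
Rate on top 3: 0.6781. weevils: 0.452 < 0.6781 → exclude; stop.
Optimal diet: beetle larvae, spiders, aphids — 3 of 4 types.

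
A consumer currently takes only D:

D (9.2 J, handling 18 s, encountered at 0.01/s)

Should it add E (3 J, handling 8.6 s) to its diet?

Current rate: (0.01×9.2)/(1 + 0.01×18) = 0.07797 J/s.
Profitability of E: 3/8.6 = 0.3488 J/s.
0.3488 > 0.07797, so adding E raises the average — include it.

Yes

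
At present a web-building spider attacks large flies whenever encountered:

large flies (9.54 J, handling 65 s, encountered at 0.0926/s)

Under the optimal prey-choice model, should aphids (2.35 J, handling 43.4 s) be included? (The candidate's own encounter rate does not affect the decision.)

Current rate: (0.0926×9.54)/(1 + 0.0926×65) = 0.1259 J/s.
aphids: E/h = 2.35/43.4 = 0.05415 J/s.
0.05415 < 0.1259, so adding aphids would lower the average — exclude it.

No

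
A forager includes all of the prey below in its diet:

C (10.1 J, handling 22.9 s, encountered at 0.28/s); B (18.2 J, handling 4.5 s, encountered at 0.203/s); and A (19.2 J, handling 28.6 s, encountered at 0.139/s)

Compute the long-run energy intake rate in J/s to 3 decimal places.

R = Σλ_iE_i / (1 + Σλ_ih_i)
Numerator: 0.28×10.1 + 0.203×18.2 + 0.139×19.2 = 9.191
Denominator: 1 + 0.28×22.9 + 0.203×4.5 + 0.139×28.6 = 12.3
R = 9.191/12.3 = 0.7472 J/s

0.747 J/s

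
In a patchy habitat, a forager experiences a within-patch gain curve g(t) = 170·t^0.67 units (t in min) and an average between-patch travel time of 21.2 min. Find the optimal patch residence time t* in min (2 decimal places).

Optimal t* satisfies g'(t*) = g(t*)/(T + t*).
g'(t) = 0.67·170·t^-0.33. Setting 0.67·170·t^-0.33 = 170·t^0.67/(21.2+t) gives 0.67(21.2+t) = t, so 0.33·t = 0.67×21.2.
t* = 0.67×21.2/0.33 = 43.04 min.

43.04 min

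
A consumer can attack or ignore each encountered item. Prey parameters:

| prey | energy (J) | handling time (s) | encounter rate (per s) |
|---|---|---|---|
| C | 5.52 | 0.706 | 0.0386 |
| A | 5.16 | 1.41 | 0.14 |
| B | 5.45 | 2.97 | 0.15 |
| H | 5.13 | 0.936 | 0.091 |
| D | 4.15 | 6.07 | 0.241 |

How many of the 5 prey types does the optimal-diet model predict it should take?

4

E/h in descending order: C 7.82, H 5.48, A 3.66, B 1.84, D 0.684 J/s. The optimal diet is the largest prefix of this list for which every included type satisfies E_i/h_i > R on the types above it.
Rate on top 1: 0.2074. H: 5.48 > 0.2074 → include.
Rate on top 2: 0.6112. A: 3.66 > 0.6112 → include.
Rate on top 3: 1.071. B: 1.84 > 1.071 → include.
Rate on top 4: 1.265. D: 0.684 < 1.265 → exclude; stop.
Optimal diet: C, H, A, B — 4 of 5 types.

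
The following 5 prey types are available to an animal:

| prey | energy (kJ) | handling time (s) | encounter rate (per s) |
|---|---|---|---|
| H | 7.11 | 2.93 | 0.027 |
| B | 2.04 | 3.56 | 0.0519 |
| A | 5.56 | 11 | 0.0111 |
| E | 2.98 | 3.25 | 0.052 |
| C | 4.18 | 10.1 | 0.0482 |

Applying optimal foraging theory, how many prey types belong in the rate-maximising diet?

Profitabilities (E/h, kJ/s): H 2.43, E 0.917, B 0.573, A 0.505, C 0.414. Add prey in this order while the next type's profitability exceeds the intake rate on those already taken.
Rate on top 1: 0.1779. E: 0.917 > 0.1779 → include.
Rate on top 2: 0.278. B: 0.573 > 0.278 → include.
Rate on top 3: 0.316. A: 0.505 > 0.316 → include.
Rate on top 4: 0.3309. C: 0.414 > 0.3309 → include.
Optimal diet: H, E, B, A, C — 5 of 5 types.

5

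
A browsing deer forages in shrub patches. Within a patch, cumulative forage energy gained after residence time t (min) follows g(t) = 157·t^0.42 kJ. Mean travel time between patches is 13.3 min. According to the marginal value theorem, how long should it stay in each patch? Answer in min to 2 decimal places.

Optimal t* satisfies g'(t*) = g(t*)/(T + t*).
g'(t) = 0.42·157·t^-0.58. Setting 0.42·157·t^-0.58 = 157·t^0.42/(13.3+t) gives 0.42(13.3+t) = t, so 0.58·t = 0.42×13.3.
t* = 0.42×13.3/0.58 = 9.631 min.

9.63 min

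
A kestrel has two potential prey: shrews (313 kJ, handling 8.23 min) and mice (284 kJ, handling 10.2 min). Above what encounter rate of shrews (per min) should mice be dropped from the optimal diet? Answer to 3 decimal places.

The zero-one rule: include mice iff E₂/h₂ > λE₁/(1+λh₁). Equality gives the switch point.
λE₁h₂ = E₂ + λE₂h₁ ⇒ λ = E₂/(E₁h₂ − E₂h₁) = 284/(3193 − 2337) = 0.3321 per min.

0.332 per min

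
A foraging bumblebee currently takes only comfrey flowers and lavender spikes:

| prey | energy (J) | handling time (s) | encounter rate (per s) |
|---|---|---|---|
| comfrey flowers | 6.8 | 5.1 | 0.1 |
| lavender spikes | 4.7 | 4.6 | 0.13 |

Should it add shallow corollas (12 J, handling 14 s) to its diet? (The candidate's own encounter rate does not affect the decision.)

Yes

On comfrey flowers and lavender spikes alone, R = ΣλE/(1+Σλh) = 1.291/2.108 = 0.6124 J/s.
Profitability of shallow corollas: 12/14 = 0.8571 J/s.
Since 0.8571 > R, including shallow corollas increases the long-run rate.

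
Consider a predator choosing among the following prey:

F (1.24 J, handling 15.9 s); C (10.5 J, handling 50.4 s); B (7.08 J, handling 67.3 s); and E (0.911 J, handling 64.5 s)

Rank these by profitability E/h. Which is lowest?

In descending order of E/h:
C: 10.5/50.4 = 0.208 J/s
B: 7.08/67.3 = 0.105 J/s
F: 1.24/15.9 = 0.078 J/s
E: 0.911/64.5 = 0.0141 J/s

E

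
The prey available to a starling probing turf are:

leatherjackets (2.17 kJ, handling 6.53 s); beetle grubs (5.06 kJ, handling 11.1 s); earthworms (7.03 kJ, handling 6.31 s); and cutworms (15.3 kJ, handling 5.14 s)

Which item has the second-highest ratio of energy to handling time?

Profitability E/h (kJ/s): leatherjackets = 2.17/6.53 = 0.332, beetle grubs = 5.06/11.1 = 0.456, earthworms = 7.03/6.31 = 1.11, cutworms = 15.3/5.14 = 2.98.
Ranked: cutworms > earthworms > beetle grubs > leatherjackets.

earthworms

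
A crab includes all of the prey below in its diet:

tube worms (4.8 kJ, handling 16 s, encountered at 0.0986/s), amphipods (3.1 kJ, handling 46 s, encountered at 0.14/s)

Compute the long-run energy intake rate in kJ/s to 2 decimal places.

0.10 kJ/s

R = (0.0986×4.8 + 0.14×3.1) / (1 + 0.0986×16 + 0.14×46) = 0.9073/9.018 = 0.1006 kJ/s.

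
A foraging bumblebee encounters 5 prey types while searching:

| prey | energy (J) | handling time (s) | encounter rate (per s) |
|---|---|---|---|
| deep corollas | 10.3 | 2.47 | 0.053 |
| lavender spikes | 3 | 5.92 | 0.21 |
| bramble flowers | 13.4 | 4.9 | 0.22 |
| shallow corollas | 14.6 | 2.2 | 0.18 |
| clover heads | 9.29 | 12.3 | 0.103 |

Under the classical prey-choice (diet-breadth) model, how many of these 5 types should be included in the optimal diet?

3

Profitabilities (E/h, J/s): shallow corollas 6.64, deep corollas 4.17, bramble flowers 2.73, clover heads 0.755, lavender spikes 0.507. Add prey in this order while the next type's profitability exceeds the intake rate on those already taken.
Rate on top 1: 1.883. deep corollas: 4.17 > 1.883 → include.
Rate on top 2: 2.079. bramble flowers: 2.73 > 2.079 → include.
Rate on top 3: 2.35. clover heads: 0.755 < 2.35 → exclude; stop.
Optimal diet: shallow corollas, deep corollas, bramble flowers — 3 of 5 types.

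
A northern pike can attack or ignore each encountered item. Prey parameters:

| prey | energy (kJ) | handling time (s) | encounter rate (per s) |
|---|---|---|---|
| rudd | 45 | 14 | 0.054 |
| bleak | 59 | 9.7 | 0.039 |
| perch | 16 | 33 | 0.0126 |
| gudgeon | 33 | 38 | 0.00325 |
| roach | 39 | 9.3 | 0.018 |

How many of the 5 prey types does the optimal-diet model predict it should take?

Rank by E/h (kJ/s): bleak 6.08, roach 4.19, rudd 3.21, gudgeon 0.868, perch 0.485. Include each in turn until the next type's E/h falls below the running intake rate.
Rate on top 1: 1.669. roach: 4.19 > 1.669 → include.
Rate on top 2: 1.943. rudd: 3.21 > 1.943 → include.
Rate on top 3: 2.36. gudgeon: 0.868 < 2.36 → exclude; stop.
Optimal diet: bleak, roach, rudd — 3 of 5 types.

3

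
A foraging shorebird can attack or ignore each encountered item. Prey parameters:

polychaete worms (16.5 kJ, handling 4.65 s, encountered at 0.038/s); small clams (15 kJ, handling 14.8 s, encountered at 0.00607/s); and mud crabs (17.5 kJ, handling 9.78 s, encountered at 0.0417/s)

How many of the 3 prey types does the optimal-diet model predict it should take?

Profitabilities (E/h, kJ/s): polychaete worms 3.55, mud crabs 1.79, small clams 1.01. Add prey in this order while the next type's profitability exceeds the intake rate on those already taken.
Rate on top 1: 0.5328. mud crabs: 1.79 > 0.5328 → include.
Rate on top 2: 0.8562. small clams: 1.01 > 0.8562 → include.
Optimal diet: polychaete worms, mud crabs, small clams — 3 of 3 types.

3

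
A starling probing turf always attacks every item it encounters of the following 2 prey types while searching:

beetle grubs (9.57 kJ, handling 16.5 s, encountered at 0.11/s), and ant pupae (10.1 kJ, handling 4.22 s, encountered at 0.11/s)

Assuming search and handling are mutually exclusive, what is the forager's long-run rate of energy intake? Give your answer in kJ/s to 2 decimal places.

0.66 kJ/s

R = (0.11×9.57 + 0.11×10.1) / (1 + 0.11×16.5 + 0.11×4.22) = 2.164/3.279 = 0.6598 kJ/s.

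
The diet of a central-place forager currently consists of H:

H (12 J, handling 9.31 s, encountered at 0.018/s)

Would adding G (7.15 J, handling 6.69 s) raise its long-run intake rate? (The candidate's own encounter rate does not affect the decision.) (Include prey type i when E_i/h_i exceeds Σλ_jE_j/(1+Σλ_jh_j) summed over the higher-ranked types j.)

Current rate: (0.018×12)/(1 + 0.018×9.31) = 0.185 J/s.
G: E/h = 7.15/6.69 = 1.069 J/s.
1.069 > 0.185, so adding G raises the average — include it.

Yes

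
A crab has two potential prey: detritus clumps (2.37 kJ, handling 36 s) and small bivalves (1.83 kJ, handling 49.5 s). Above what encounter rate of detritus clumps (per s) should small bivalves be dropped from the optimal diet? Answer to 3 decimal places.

The zero-one rule: include small bivalves iff E₂/h₂ > λE₁/(1+λh₁). Equality gives the switch point.
λE₁h₂ = E₂ + λE₂h₁ ⇒ λ = E₂/(E₁h₂ − E₂h₁) = 1.83/(117.3 − 65.88) = 0.03558 per s.

0.036 per s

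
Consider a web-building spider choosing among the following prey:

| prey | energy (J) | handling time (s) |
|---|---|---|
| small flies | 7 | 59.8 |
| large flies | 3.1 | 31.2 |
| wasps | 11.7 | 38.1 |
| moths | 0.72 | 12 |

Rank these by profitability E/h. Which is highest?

wasps

Profitability E/h (J/s): small flies = 7/59.8 = 0.117, large flies = 3.1/31.2 = 0.0994, wasps = 11.7/38.1 = 0.307, moths = 0.72/12 = 0.06.
Ranked: wasps > small flies > large flies > moths.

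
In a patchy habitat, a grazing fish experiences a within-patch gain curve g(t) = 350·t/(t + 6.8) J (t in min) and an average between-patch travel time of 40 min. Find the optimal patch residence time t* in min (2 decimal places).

Maximise g(t)/(T+t): set derivative to zero → g'(t)(T+t) = g(t).
g'(t) = 350·6.8/(t + 6.8)². Setting 350·6.8/(t+6.8)² = 350t/[(t+6.8)(40+t)] gives 6.8(40+t) = t(t+6.8), so t² = 6.8×40 = 272.
t* = √272 = 16.49 min.

16.49 min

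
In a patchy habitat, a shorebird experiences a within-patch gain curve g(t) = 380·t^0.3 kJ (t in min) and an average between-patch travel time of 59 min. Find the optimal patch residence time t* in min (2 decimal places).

25.29 min

Maximise g(t)/(T+t): set derivative to zero → g'(t)(T+t) = g(t).
g'(t) = 0.3·380·t^-0.7. Setting 0.3·380·t^-0.7 = 380·t^0.3/(59+t) gives 0.3(59+t) = t, so 0.70·t = 0.3×59.
t* = 0.3×59/0.70 = 25.29 min.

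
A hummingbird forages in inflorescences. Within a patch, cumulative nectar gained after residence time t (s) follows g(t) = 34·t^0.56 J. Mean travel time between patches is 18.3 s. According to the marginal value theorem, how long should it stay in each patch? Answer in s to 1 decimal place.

23.3 s

By the marginal value theorem, leave when the instantaneous gain rate g'(t) equals the habitat-wide average g(t)/(T + t).
g'(t) = 0.56·34·t^-0.44. Setting 0.56·34·t^-0.44 = 34·t^0.56/(18.3+t) gives 0.56(18.3+t) = t, so 0.44·t = 0.56×18.3.
t* = 0.56×18.3/0.44 = 23.29 s.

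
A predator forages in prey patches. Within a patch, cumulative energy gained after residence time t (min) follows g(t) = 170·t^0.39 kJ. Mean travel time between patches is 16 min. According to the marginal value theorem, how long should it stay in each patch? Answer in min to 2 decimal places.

By the marginal value theorem, leave when the instantaneous gain rate g'(t) equals the habitat-wide average g(t)/(T + t).
g'(t) = 0.39·170·t^-0.61. Setting 0.39·170·t^-0.61 = 170·t^0.39/(16+t) gives 0.39(16+t) = t, so 0.61·t = 0.39×16.
t* = 0.39×16/0.61 = 10.23 min.

10.23 min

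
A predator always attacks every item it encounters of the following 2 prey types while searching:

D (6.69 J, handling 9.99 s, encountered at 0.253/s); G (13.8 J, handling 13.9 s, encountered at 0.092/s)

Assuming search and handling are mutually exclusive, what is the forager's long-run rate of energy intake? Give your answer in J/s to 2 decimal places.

Energy encountered per unit search time: 0.253×6.69 + 0.092×13.8 = 2.962 J/s.
Handling time per unit search time: 0.253×9.99 + 0.092×13.9 = 3.806.
Rate = 2.962/(1 + 3.806) = 0.6163 J/s.

0.62 J/s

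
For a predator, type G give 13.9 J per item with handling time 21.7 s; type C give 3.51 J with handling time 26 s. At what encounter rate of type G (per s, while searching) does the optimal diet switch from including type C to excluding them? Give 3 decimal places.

0.012 per s

Drop type C once their profitability E₂/h₂ falls below the rate achievable on type G alone: E₂/h₂ = λE₁/(1 + λh₁).
Solve for λ: λE₁h₂ = E₂(1 + λh₁) → λ(E₁h₂ − E₂h₁) = E₂ → λ = E₂/(E₁h₂ − E₂h₁).
λ = 3.51/(13.9×26 − 3.51×21.7) = 3.51/285.2 = 0.01231 per s.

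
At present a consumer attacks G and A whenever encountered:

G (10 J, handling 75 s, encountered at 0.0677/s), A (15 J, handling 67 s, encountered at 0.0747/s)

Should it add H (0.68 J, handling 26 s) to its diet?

No

On G and A alone, R = ΣλE/(1+Σλh) = 1.797/11.08 = 0.1622 J/s.
Profitability of H: 0.68/26 = 0.02615 J/s.
Since 0.02615 < R, time spent handling H is better spent searching.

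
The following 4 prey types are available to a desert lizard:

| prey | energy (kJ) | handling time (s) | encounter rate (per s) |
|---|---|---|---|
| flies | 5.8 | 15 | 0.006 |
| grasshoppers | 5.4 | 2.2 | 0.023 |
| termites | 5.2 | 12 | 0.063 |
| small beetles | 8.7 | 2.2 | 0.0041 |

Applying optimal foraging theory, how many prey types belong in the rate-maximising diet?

E/h in descending order: small beetles 3.95, grasshoppers 2.45, termites 0.433, flies 0.387 kJ/s. The optimal diet is the largest prefix of this list for which every included type satisfies E_i/h_i > R on the types above it.
Rate on top 1: 0.03535. grasshoppers: 2.45 > 0.03535 → include.
Rate on top 2: 0.1509. termites: 0.433 > 0.1509 → include.
Rate on top 3: 0.2685. flies: 0.387 > 0.2685 → include.
Optimal diet: small beetles, grasshoppers, termites, flies — 4 of 4 types.

4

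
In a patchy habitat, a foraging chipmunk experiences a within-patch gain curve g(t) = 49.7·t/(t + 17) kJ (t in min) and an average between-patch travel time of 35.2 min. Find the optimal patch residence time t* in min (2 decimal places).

Maximise g(t)/(T+t): set derivative to zero → g'(t)(T+t) = g(t).
g'(t) = 49.7·17/(t + 17)². Setting 49.7·17/(t+17)² = 49.7t/[(t+17)(35.2+t)] gives 17(35.2+t) = t(t+17), so t² = 17×35.2 = 598.4.
t* = √598.4 = 24.46 min.

24.46 min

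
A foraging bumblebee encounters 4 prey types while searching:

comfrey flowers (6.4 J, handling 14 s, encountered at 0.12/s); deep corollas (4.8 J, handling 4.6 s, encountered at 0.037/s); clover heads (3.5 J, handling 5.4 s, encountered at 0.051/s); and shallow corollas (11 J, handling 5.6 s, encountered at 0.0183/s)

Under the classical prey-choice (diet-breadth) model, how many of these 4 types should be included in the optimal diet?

4

E/h in descending order: shallow corollas 1.96, deep corollas 1.04, clover heads 0.648, comfrey flowers 0.457 J/s. The optimal diet is the largest prefix of this list for which every included type satisfies E_i/h_i > R on the types above it.
Rate on top 1: 0.1826. deep corollas: 1.04 > 0.1826 → include.
Rate on top 2: 0.2977. clover heads: 0.648 > 0.2977 → include.
Rate on top 3: 0.3601. comfrey flowers: 0.457 > 0.3601 → include.
Optimal diet: shallow corollas, deep corollas, clover heads, comfrey flowers — 4 of 4 types.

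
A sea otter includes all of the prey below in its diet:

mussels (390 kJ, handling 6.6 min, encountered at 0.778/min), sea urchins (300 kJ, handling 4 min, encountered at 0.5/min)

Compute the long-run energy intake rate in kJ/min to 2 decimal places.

R = Σλ_iE_i / (1 + Σλ_ih_i)
Numerator: 0.778×390 + 0.5×300 = 453.4
Denominator: 1 + 0.778×6.6 + 0.5×4 = 8.135
R = 453.4/8.135 = 55.74 kJ/min

55.74 kJ/min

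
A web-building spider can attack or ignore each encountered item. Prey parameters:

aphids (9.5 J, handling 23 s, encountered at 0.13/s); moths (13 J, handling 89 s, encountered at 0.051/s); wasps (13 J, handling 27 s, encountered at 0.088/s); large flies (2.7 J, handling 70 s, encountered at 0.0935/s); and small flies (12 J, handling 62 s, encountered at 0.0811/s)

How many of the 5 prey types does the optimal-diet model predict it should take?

2

Rank by E/h (J/s): wasps 0.481, aphids 0.413, small flies 0.194, moths 0.146, large flies 0.0386. Include each in turn until the next type's E/h falls below the running intake rate.
Rate on top 1: 0.3389. aphids: 0.413 > 0.3389 → include.
Rate on top 2: 0.3737. small flies: 0.194 < 0.3737 → exclude; stop.
Optimal diet: wasps, aphids — 2 of 5 types.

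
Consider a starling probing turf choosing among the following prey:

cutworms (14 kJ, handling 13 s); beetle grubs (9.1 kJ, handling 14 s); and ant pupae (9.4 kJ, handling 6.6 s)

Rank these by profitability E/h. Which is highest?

ant pupae

Profitability E/h (kJ/s): cutworms = 14/13 = 1.08, beetle grubs = 9.1/14 = 0.65, ant pupae = 9.4/6.6 = 1.42.
Ranked: ant pupae > cutworms > beetle grubs.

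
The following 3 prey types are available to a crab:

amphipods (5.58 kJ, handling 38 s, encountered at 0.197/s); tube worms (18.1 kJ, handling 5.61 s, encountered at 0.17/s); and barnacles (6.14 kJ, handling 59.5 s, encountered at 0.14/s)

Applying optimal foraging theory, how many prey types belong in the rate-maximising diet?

Rank by E/h (kJ/s): tube worms 3.23, amphipods 0.147, barnacles 0.103. Include each in turn until the next type's E/h falls below the running intake rate.
Rate on top 1: 1.575. amphipods: 0.147 < 1.575 → exclude; stop.
Optimal diet: tube worms — 1 of 3 types.

1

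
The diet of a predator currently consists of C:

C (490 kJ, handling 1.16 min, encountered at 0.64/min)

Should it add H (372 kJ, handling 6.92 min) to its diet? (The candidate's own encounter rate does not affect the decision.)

Intake rate on the current diet: R = (0.64×490) / (1 + 0.64×1.16) = 313.6/1.742 = 180 kJ/min.
H: E/h = 372/6.92 = 53.76 kJ/min.
Since 53.76 < R, time spent handling H is better spent searching.

No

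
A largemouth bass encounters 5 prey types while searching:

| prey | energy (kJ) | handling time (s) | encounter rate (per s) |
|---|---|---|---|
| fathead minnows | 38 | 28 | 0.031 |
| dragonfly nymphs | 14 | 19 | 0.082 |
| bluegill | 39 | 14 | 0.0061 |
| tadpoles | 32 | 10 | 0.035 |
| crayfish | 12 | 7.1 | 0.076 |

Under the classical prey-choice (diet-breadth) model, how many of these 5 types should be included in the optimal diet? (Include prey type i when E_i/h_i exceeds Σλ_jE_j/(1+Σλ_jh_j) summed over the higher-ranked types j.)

Profitabilities (E/h, kJ/s): tadpoles 3.2, bluegill 2.79, crayfish 1.69, fathead minnows 1.36, dragonfly nymphs 0.737. Add prey in this order while the next type's profitability exceeds the intake rate on those already taken.
Rate on top 1: 0.8296. bluegill: 2.79 > 0.8296 → include.
Rate on top 2: 0.946. crayfish: 1.69 > 0.946 → include.
Rate on top 3: 1.149. fathead minnows: 1.36 > 1.149 → include.
Rate on top 4: 1.213. dragonfly nymphs: 0.737 < 1.213 → exclude; stop.
Optimal diet: tadpoles, bluegill, crayfish, fathead minnows — 4 of 5 types.

4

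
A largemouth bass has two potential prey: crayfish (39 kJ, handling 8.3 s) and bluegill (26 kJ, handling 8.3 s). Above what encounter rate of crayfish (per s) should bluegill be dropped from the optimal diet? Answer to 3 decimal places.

At the threshold, the rate on crayfish alone equals the profitability of bluegill: λ·39/(1 + λ·8.3) = 26/8.3 = 3.133.
Rearranging, λ(39 − 3.133×8.3) = 3.133, so λ = 3.133/13 = 0.241 per s.

0.241 per s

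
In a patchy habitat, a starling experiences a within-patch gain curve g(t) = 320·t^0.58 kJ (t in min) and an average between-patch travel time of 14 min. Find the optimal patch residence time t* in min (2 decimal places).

19.33 min

By the marginal value theorem, leave when the instantaneous gain rate g'(t) equals the habitat-wide average g(t)/(T + t).
g'(t) = 0.58·320·t^-0.42. Setting 0.58·320·t^-0.42 = 320·t^0.58/(14+t) gives 0.58(14+t) = t, so 0.42·t = 0.58×14.
t* = 0.58×14/0.42 = 19.33 min.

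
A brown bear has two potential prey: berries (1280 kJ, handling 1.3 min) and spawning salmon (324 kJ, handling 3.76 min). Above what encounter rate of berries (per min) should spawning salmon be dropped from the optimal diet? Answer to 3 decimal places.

Drop spawning salmon once their profitability E₂/h₂ falls below the rate achievable on berries alone: E₂/h₂ = λE₁/(1 + λh₁).
Solve for λ: λE₁h₂ = E₂(1 + λh₁) → λ(E₁h₂ − E₂h₁) = E₂ → λ = E₂/(E₁h₂ − E₂h₁).
λ = 324/(1280×3.76 − 324×1.3) = 324/4392 = 0.07378 per min.

0.074 per min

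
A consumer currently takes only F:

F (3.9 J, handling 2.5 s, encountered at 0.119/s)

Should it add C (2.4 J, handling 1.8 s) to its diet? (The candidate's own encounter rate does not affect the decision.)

Current rate: (0.119×3.9)/(1 + 0.119×2.5) = 0.3577 J/s.
C: E/h = 2.4/1.8 = 1.333 J/s.
1.333 > 0.3577, so adding C raises the average — include it.

Yes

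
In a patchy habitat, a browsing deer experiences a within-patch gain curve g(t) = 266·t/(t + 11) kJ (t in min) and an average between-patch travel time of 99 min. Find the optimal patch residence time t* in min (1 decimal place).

Optimal t* satisfies g'(t*) = g(t*)/(T + t*).
g'(t) = 266·11/(t + 11)². Setting 266·11/(t+11)² = 266t/[(t+11)(99+t)] gives 11(99+t) = t(t+11), so t² = 11×99 = 1089.
t* = √1089 = 33 min.

33.0 min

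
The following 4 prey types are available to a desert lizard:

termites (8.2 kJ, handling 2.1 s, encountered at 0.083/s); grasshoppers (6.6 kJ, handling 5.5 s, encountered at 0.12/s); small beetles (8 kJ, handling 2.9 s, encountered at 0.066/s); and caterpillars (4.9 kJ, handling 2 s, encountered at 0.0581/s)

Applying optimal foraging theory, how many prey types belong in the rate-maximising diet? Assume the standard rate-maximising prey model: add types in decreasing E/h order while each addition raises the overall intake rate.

Rank by E/h (kJ/s): termites 3.9, small beetles 2.76, caterpillars 2.45, grasshoppers 1.2. Include each in turn until the next type's E/h falls below the running intake rate.
Rate on top 1: 0.5796. small beetles: 2.76 > 0.5796 → include.
Rate on top 2: 0.885. caterpillars: 2.45 > 0.885 → include.
Rate on top 3: 1.008. grasshoppers: 1.2 > 1.008 → include.
Optimal diet: termites, small beetles, caterpillars, grasshoppers — 4 of 4 types.

4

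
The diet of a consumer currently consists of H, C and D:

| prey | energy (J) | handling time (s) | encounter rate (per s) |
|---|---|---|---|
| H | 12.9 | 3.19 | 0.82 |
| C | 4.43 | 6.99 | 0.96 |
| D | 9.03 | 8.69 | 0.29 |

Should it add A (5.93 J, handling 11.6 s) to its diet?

Intake rate on the current diet: R = (0.82×12.9 + 0.96×4.43 + 0.29×9.03) / (1 + 0.82×3.19 + 0.96×6.99 + 0.29×8.69) = 17.45/12.85 = 1.358 J/s.
A: E/h = 5.93/11.6 = 0.5112 J/s.
Since 0.5112 < R, time spent handling A is better spent searching.

No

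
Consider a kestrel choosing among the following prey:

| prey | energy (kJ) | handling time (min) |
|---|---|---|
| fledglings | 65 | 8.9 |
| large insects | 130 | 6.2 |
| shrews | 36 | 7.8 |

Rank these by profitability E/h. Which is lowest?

shrews

Profitability E/h (kJ/min): fledglings = 65/8.9 = 7.3, large insects = 130/6.2 = 21, shrews = 36/7.8 = 4.62.
Ranked: large insects > fledglings > shrews.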